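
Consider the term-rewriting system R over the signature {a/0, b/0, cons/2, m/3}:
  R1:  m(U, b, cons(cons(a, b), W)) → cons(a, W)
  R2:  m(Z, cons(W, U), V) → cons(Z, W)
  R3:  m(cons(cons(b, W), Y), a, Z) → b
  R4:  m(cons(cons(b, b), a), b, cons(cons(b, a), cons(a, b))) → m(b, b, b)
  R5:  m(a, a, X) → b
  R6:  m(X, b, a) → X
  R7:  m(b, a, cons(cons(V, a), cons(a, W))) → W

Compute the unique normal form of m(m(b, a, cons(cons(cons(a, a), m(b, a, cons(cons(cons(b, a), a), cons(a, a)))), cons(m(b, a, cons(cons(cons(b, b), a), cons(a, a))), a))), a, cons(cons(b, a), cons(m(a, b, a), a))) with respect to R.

1. m(m(b, a, cons(cons(cons(a, a), m(b, a, cons(cons(cons(b, a), a), cons(a, a)))), cons(m(b, a, cons(cons(cons(b, b), a), cons(a, a))), a))), a, cons(cons(b, a), cons(m(a, b, a), a)))  →  m(m(b, a, cons(cons(cons(a, a), a), cons(m(b, a, cons(cons(cons(b, b), a), cons(a, a))), a))), a, cons(cons(b, a), cons(m(a, b, a), a)))   [R7 at 1.3.1.2]
2. m(m(b, a, cons(cons(cons(a, a), a), cons(m(b, a, cons(cons(cons(b, b), a), cons(a, a))), a))), a, cons(cons(b, a), cons(m(a, b, a), a)))  →  m(m(b, a, cons(cons(cons(a, a), a), cons(a, a))), a, cons(cons(b, a), cons(m(a, b, a), a)))   [R7 at 1.3.2.1]
3. m(m(b, a, cons(cons(cons(a, a), a), cons(a, a))), a, cons(cons(b, a), cons(m(a, b, a), a)))  →  m(a, a, cons(cons(b, a), cons(m(a, b, a), a)))   [R7 at 1]
4. m(a, a, cons(cons(b, a), cons(m(a, b, a), a)))  →  b   [R5 at ε]

b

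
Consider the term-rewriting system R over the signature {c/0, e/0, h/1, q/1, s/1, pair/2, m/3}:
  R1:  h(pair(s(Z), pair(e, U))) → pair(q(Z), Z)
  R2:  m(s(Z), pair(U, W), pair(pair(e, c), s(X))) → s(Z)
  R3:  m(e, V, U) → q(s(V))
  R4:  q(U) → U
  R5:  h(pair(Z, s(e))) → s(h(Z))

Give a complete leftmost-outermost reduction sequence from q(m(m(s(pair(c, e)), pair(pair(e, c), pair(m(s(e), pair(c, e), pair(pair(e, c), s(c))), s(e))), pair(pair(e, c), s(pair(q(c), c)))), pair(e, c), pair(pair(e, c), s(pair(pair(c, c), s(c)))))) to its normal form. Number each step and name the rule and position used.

s(pair(c, e))

1. q(m(m(s(pair(c, e)), pair(pair(e, c), pair(m(s(e), pair(c, e), pair(pair(e, c), s(c))), s(e))), pair(pair(e, c), s(pair(q(c), c)))), pair(e, c), pair(pair(e, c), s(pair(pair(c, c), s(c))))))  →  m(m(s(pair(c, e)), pair(pair(e, c), pair(m(s(e), pair(c, e), pair(pair(e, c), s(c))), s(e))), pair(pair(e, c), s(pair(q(c), c)))), pair(e, c), pair(pair(e, c), s(pair(pair(c, c), s(c)))))   [R4 at ε]
2. m(m(s(pair(c, e)), pair(pair(e, c), pair(m(s(e), pair(c, e), pair(pair(e, c), s(c))), s(e))), pair(pair(e, c), s(pair(q(c), c)))), pair(e, c), pair(pair(e, c), s(pair(pair(c, c), s(c)))))  →  m(s(pair(c, e)), pair(e, c), pair(pair(e, c), s(pair(pair(c, c), s(c)))))   [R2 at 1]
3. m(s(pair(c, e)), pair(e, c), pair(pair(e, c), s(pair(pair(c, c), s(c)))))  →  s(pair(c, e))   [R2 at ε]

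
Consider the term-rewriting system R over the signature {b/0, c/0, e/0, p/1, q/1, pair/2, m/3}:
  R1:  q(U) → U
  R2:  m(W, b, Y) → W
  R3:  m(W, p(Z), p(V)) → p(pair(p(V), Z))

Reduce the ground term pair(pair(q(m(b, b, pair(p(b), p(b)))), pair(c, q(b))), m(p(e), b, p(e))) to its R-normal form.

pair(pair(b, pair(c, b)), p(e))

1. pair(pair(q(m(b, b, pair(p(b), p(b)))), pair(c, q(b))), m(p(e), b, p(e)))  →  pair(pair(m(b, b, pair(p(b), p(b))), pair(c, q(b))), m(p(e), b, p(e)))   [R1 at 1.1]
2. pair(pair(m(b, b, pair(p(b), p(b))), pair(c, q(b))), m(p(e), b, p(e)))  →  pair(pair(b, pair(c, q(b))), m(p(e), b, p(e)))   [R2 at 1.1]
3. pair(pair(b, pair(c, q(b))), m(p(e), b, p(e)))  →  pair(pair(b, pair(c, b)), m(p(e), b, p(e)))   [R1 at 1.2.2]
4. pair(pair(b, pair(c, b)), m(p(e), b, p(e)))  →  pair(pair(b, pair(c, b)), p(e))   [R2 at 2]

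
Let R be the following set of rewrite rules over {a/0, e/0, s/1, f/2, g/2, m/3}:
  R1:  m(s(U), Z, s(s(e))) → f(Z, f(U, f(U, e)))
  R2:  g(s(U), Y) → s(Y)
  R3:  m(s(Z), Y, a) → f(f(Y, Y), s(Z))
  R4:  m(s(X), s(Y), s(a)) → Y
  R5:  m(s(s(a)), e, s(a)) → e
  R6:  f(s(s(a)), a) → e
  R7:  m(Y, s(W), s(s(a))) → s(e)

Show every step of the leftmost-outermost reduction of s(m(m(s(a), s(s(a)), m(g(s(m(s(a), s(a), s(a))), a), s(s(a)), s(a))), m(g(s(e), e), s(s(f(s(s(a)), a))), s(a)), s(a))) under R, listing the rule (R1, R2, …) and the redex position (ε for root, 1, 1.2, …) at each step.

s(e)

1. s(m(m(s(a), s(s(a)), m(g(s(m(s(a), s(a), s(a))), a), s(s(a)), s(a))), m(g(s(e), e), s(s(f(s(s(a)), a))), s(a)), s(a)))  →  s(m(m(s(a), s(s(a)), m(s(a), s(s(a)), s(a))), m(g(s(e), e), s(s(f(s(s(a)), a))), s(a)), s(a)))   [R2 at 1.1.3.1]
2. s(m(m(s(a), s(s(a)), m(s(a), s(s(a)), s(a))), m(g(s(e), e), s(s(f(s(s(a)), a))), s(a)), s(a)))  →  s(m(m(s(a), s(s(a)), s(a)), m(g(s(e), e), s(s(f(s(s(a)), a))), s(a)), s(a)))   [R4 at 1.1.3]
3. s(m(m(s(a), s(s(a)), s(a)), m(g(s(e), e), s(s(f(s(s(a)), a))), s(a)), s(a)))  →  s(m(s(a), m(g(s(e), e), s(s(f(s(s(a)), a))), s(a)), s(a)))   [R4 at 1.1]
4. s(m(s(a), m(g(s(e), e), s(s(f(s(s(a)), a))), s(a)), s(a)))  →  s(m(s(a), m(s(e), s(s(f(s(s(a)), a))), s(a)), s(a)))   [R2 at 1.2.1]
5. s(m(s(a), m(s(e), s(s(f(s(s(a)), a))), s(a)), s(a)))  →  s(m(s(a), s(f(s(s(a)), a)), s(a)))   [R4 at 1.2]
6. s(m(s(a), s(f(s(s(a)), a)), s(a)))  →  s(f(s(s(a)), a))   [R4 at 1]
7. s(f(s(s(a)), a))  →  s(e)   [R6 at 1]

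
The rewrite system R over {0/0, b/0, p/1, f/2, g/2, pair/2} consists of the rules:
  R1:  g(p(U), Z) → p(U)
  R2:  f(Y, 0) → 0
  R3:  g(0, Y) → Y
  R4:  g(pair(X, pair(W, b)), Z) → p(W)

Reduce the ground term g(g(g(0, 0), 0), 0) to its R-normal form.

1. g(g(g(0, 0), 0), 0)  →  g(g(0, 0), 0)   [R3 at 1.1]
2. g(g(0, 0), 0)  →  g(0, 0)   [R3 at 1]
3. g(0, 0)  →  0   [R3 at ε]

0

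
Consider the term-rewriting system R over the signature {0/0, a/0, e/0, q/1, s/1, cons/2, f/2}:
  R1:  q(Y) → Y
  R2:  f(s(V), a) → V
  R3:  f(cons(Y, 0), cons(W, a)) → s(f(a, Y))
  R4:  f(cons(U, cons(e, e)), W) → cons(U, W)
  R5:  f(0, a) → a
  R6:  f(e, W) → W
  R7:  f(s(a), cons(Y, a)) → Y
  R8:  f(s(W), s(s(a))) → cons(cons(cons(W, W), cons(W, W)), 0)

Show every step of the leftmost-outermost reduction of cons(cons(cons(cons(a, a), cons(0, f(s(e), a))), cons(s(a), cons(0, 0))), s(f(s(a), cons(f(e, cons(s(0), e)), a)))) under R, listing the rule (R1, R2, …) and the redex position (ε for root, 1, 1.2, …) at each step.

cons(cons(cons(cons(a, a), cons(0, e)), cons(s(a), cons(0, 0))), s(cons(s(0), e)))

1. cons(cons(cons(cons(a, a), cons(0, f(s(e), a))), cons(s(a), cons(0, 0))), s(f(s(a), cons(f(e, cons(s(0), e)), a))))  →  cons(cons(cons(cons(a, a), cons(0, e)), cons(s(a), cons(0, 0))), s(f(s(a), cons(f(e, cons(s(0), e)), a))))   [R2 at 1.1.2.2]
2. cons(cons(cons(cons(a, a), cons(0, e)), cons(s(a), cons(0, 0))), s(f(s(a), cons(f(e, cons(s(0), e)), a))))  →  cons(cons(cons(cons(a, a), cons(0, e)), cons(s(a), cons(0, 0))), s(f(e, cons(s(0), e))))   [R7 at 2.1]
3. cons(cons(cons(cons(a, a), cons(0, e)), cons(s(a), cons(0, 0))), s(f(e, cons(s(0), e))))  →  cons(cons(cons(cons(a, a), cons(0, e)), cons(s(a), cons(0, 0))), s(cons(s(0), e)))   [R6 at 2.1]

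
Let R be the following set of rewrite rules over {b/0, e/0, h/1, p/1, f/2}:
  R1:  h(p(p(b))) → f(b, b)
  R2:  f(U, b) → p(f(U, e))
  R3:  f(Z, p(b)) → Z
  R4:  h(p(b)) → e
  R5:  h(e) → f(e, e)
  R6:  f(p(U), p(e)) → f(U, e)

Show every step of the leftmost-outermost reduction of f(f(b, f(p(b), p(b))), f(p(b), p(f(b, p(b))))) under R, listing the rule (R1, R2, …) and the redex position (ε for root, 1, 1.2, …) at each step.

b

1. f(f(b, f(p(b), p(b))), f(p(b), p(f(b, p(b)))))  →  f(f(b, p(b)), f(p(b), p(f(b, p(b)))))   [R3 at 1.2]
2. f(f(b, p(b)), f(p(b), p(f(b, p(b)))))  →  f(b, f(p(b), p(f(b, p(b)))))   [R3 at 1]
3. f(b, f(p(b), p(f(b, p(b)))))  →  f(b, f(p(b), p(b)))   [R3 at 2.2.1]
4. f(b, f(p(b), p(b)))  →  f(b, p(b))   [R3 at 2]
5. f(b, p(b))  →  b   [R3 at ε]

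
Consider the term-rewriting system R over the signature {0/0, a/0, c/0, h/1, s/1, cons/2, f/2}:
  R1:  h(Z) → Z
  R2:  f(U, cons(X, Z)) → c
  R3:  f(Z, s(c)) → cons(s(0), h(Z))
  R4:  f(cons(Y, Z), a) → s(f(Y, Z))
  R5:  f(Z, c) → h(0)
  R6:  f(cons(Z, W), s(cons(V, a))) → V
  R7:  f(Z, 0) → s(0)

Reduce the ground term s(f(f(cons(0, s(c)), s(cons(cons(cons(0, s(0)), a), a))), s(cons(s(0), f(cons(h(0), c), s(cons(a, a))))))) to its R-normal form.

s(s(0))

1. s(f(f(cons(0, s(c)), s(cons(cons(cons(0, s(0)), a), a))), s(cons(s(0), f(cons(h(0), c), s(cons(a, a)))))))  →  s(f(cons(cons(0, s(0)), a), s(cons(s(0), f(cons(h(0), c), s(cons(a, a)))))))   [R6 at 1.1]
2. s(f(cons(cons(0, s(0)), a), s(cons(s(0), f(cons(h(0), c), s(cons(a, a)))))))  →  s(f(cons(cons(0, s(0)), a), s(cons(s(0), a))))   [R6 at 1.2.1.2]
3. s(f(cons(cons(0, s(0)), a), s(cons(s(0), a))))  →  s(s(0))   [R6 at 1]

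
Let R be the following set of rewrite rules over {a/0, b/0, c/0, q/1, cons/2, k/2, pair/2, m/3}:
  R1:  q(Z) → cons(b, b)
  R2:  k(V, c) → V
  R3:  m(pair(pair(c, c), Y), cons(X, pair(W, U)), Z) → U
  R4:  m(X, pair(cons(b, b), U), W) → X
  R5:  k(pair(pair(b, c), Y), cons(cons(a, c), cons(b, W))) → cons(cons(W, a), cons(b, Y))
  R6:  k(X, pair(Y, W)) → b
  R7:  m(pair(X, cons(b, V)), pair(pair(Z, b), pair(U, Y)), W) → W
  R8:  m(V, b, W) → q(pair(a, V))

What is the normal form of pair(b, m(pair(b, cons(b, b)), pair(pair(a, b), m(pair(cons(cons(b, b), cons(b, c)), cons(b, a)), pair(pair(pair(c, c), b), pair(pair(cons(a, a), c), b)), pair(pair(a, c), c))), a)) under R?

1. pair(b, m(pair(b, cons(b, b)), pair(pair(a, b), m(pair(cons(cons(b, b), cons(b, c)), cons(b, a)), pair(pair(pair(c, c), b), pair(pair(cons(a, a), c), b)), pair(pair(a, c), c))), a))  →  pair(b, m(pair(b, cons(b, b)), pair(pair(a, b), pair(pair(a, c), c)), a))   [R7 at 2.2.2]
2. pair(b, m(pair(b, cons(b, b)), pair(pair(a, b), pair(pair(a, c), c)), a))  →  pair(b, a)   [R7 at 2]

pair(b, a)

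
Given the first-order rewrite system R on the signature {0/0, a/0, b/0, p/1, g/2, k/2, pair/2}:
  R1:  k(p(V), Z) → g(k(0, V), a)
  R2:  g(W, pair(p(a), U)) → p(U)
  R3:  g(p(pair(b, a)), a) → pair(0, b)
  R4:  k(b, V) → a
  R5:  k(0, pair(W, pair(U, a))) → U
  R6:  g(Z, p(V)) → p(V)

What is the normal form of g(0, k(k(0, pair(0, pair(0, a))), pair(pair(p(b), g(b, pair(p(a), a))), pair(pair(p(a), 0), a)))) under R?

1. g(0, k(k(0, pair(0, pair(0, a))), pair(pair(p(b), g(b, pair(p(a), a))), pair(pair(p(a), 0), a))))  →  g(0, k(0, pair(pair(p(b), g(b, pair(p(a), a))), pair(pair(p(a), 0), a))))   [R5 at 2.1]
2. g(0, k(0, pair(pair(p(b), g(b, pair(p(a), a))), pair(pair(p(a), 0), a))))  →  g(0, pair(p(a), 0))   [R5 at 2]
3. g(0, pair(p(a), 0))  →  p(0)   [R2 at ε]

p(0)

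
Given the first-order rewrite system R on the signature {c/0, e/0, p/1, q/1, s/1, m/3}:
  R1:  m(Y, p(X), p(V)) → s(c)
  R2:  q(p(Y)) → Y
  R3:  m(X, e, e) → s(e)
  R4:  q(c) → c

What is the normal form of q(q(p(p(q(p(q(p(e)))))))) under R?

e

1. q(q(p(p(q(p(q(p(e))))))))  →  q(p(q(p(q(p(e))))))   [R2 at 1]
2. q(p(q(p(q(p(e))))))  →  q(p(q(p(e))))   [R2 at ε]
3. q(p(q(p(e))))  →  q(p(e))   [R2 at ε]
4. q(p(e))  →  e   [R2 at ε]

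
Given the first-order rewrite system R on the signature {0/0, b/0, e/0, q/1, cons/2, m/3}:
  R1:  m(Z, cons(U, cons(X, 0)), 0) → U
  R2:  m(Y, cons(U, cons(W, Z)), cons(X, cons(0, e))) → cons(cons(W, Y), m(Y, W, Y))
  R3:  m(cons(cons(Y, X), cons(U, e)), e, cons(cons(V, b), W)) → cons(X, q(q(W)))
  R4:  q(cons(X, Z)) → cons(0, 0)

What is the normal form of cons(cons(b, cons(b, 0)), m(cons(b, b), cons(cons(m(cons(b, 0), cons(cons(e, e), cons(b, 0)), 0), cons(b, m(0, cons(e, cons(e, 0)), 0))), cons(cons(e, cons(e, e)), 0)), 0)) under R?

1. cons(cons(b, cons(b, 0)), m(cons(b, b), cons(cons(m(cons(b, 0), cons(cons(e, e), cons(b, 0)), 0), cons(b, m(0, cons(e, cons(e, 0)), 0))), cons(cons(e, cons(e, e)), 0)), 0))  →  cons(cons(b, cons(b, 0)), cons(m(cons(b, 0), cons(cons(e, e), cons(b, 0)), 0), cons(b, m(0, cons(e, cons(e, 0)), 0))))   [R1 at 2]
2. cons(cons(b, cons(b, 0)), cons(m(cons(b, 0), cons(cons(e, e), cons(b, 0)), 0), cons(b, m(0, cons(e, cons(e, 0)), 0))))  →  cons(cons(b, cons(b, 0)), cons(cons(e, e), cons(b, m(0, cons(e, cons(e, 0)), 0))))   [R1 at 2.1]
3. cons(cons(b, cons(b, 0)), cons(cons(e, e), cons(b, m(0, cons(e, cons(e, 0)), 0))))  →  cons(cons(b, cons(b, 0)), cons(cons(e, e), cons(b, e)))   [R1 at 2.2.2]

cons(cons(b, cons(b, 0)), cons(cons(e, e), cons(b, e)))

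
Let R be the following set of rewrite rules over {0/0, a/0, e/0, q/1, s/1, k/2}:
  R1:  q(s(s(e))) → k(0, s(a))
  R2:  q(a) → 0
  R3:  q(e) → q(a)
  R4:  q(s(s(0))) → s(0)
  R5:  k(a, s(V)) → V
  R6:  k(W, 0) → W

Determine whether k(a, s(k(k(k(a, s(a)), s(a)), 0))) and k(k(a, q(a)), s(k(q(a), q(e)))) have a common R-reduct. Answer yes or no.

no — NF(t₁) = a, NF(t₂) = 0

Reduce t₁ = k(a, s(k(k(k(a, s(a)), s(a)), 0))):
1. k(a, s(k(k(k(a, s(a)), s(a)), 0)))  →  k(k(k(a, s(a)), s(a)), 0)   [R5 at ε]
2. k(k(k(a, s(a)), s(a)), 0)  →  k(k(a, s(a)), s(a))   [R6 at ε]
3. k(k(a, s(a)), s(a))  →  k(a, s(a))   [R5 at 1]
4. k(a, s(a))  →  a   [R5 at ε]

Reduce t₂ = k(k(a, q(a)), s(k(q(a), q(e)))):
1. k(k(a, q(a)), s(k(q(a), q(e))))  →  k(k(a, 0), s(k(q(a), q(e))))   [R2 at 1.2]
2. k(k(a, 0), s(k(q(a), q(e))))  →  k(a, s(k(q(a), q(e))))   [R6 at 1]
3. k(a, s(k(q(a), q(e))))  →  k(q(a), q(e))   [R5 at ε]
4. k(q(a), q(e))  →  k(0, q(e))   [R2 at 1]
5. k(0, q(e))  →  k(0, q(a))   [R3 at 2]
6. k(0, q(a))  →  k(0, 0)   [R2 at 2]
7. k(0, 0)  →  0   [R6 at ε]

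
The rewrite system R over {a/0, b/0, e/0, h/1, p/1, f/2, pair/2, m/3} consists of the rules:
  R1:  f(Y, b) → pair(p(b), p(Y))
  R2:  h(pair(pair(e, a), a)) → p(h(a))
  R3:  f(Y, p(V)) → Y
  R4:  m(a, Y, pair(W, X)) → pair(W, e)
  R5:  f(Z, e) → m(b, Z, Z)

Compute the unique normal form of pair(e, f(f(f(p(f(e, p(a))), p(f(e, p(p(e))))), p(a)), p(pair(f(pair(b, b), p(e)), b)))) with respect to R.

pair(e, p(e))

1. pair(e, f(f(f(p(f(e, p(a))), p(f(e, p(p(e))))), p(a)), p(pair(f(pair(b, b), p(e)), b))))  →  pair(e, f(f(p(f(e, p(a))), p(f(e, p(p(e))))), p(a)))   [R3 at 2]
2. pair(e, f(f(p(f(e, p(a))), p(f(e, p(p(e))))), p(a)))  →  pair(e, f(p(f(e, p(a))), p(f(e, p(p(e))))))   [R3 at 2]
3. pair(e, f(p(f(e, p(a))), p(f(e, p(p(e))))))  →  pair(e, p(f(e, p(a))))   [R3 at 2]
4. pair(e, p(f(e, p(a))))  →  pair(e, p(e))   [R3 at 2.1]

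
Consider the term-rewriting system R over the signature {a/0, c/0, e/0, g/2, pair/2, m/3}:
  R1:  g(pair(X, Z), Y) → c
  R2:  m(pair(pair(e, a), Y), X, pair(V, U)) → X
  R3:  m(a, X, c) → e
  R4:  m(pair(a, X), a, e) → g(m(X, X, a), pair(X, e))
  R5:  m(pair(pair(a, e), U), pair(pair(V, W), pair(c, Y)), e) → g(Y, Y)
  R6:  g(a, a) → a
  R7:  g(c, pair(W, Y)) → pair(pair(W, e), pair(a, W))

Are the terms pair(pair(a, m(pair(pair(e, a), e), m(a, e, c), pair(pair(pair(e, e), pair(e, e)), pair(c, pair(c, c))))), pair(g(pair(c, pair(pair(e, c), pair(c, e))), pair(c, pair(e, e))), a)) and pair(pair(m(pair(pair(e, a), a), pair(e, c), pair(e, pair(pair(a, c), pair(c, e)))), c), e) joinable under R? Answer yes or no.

Reduce t₁ = pair(pair(a, m(pair(pair(e, a), e), m(a, e, c), pair(pair(pair(e, e), pair(e, e)), pair(c, pair(c, c))))), pair(g(pair(c, pair(pair(e, c), pair(c, e))), pair(c, pair(e, e))), a)):
1. pair(pair(a, m(pair(pair(e, a), e), m(a, e, c), pair(pair(pair(e, e), pair(e, e)), pair(c, pair(c, c))))), pair(g(pair(c, pair(pair(e, c), pair(c, e))), pair(c, pair(e, e))), a))  →  pair(pair(a, m(a, e, c)), pair(g(pair(c, pair(pair(e, c), pair(c, e))), pair(c, pair(e, e))), a))   [R2 at 1.2]
2. pair(pair(a, m(a, e, c)), pair(g(pair(c, pair(pair(e, c), pair(c, e))), pair(c, pair(e, e))), a))  →  pair(pair(a, e), pair(g(pair(c, pair(pair(e, c), pair(c, e))), pair(c, pair(e, e))), a))   [R3 at 1.2]
3. pair(pair(a, e), pair(g(pair(c, pair(pair(e, c), pair(c, e))), pair(c, pair(e, e))), a))  →  pair(pair(a, e), pair(c, a))   [R1 at 2.1]

Reduce t₂ = pair(pair(m(pair(pair(e, a), a), pair(e, c), pair(e, pair(pair(a, c), pair(c, e)))), c), e):
1. pair(pair(m(pair(pair(e, a), a), pair(e, c), pair(e, pair(pair(a, c), pair(c, e)))), c), e)  →  pair(pair(pair(e, c), c), e)   [R2 at 1.1]

no — NF(t₁) = pair(pair(a, e), pair(c, a)), NF(t₂) = pair(pair(pair(e, c), c), e)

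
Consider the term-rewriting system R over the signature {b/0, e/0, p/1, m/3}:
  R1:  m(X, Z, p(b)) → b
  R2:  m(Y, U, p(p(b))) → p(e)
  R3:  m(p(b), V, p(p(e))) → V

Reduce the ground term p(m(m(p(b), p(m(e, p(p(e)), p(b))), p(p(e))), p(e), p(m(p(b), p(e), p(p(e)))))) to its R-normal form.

p(p(e))

1. p(m(m(p(b), p(m(e, p(p(e)), p(b))), p(p(e))), p(e), p(m(p(b), p(e), p(p(e))))))  →  p(m(p(m(e, p(p(e)), p(b))), p(e), p(m(p(b), p(e), p(p(e))))))   [R3 at 1.1]
2. p(m(p(m(e, p(p(e)), p(b))), p(e), p(m(p(b), p(e), p(p(e))))))  →  p(m(p(b), p(e), p(m(p(b), p(e), p(p(e))))))   [R1 at 1.1.1]
3. p(m(p(b), p(e), p(m(p(b), p(e), p(p(e))))))  →  p(m(p(b), p(e), p(p(e))))   [R3 at 1.3.1]
4. p(m(p(b), p(e), p(p(e))))  →  p(p(e))   [R3 at 1]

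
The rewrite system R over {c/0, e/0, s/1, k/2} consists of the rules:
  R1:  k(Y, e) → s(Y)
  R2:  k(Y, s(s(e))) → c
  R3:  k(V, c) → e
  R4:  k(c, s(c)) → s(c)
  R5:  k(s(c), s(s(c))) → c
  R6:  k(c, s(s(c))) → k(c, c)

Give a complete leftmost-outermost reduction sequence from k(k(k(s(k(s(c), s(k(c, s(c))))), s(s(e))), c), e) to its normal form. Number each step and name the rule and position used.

1. k(k(k(s(k(s(c), s(k(c, s(c))))), s(s(e))), c), e)  →  s(k(k(s(k(s(c), s(k(c, s(c))))), s(s(e))), c))   [R1 at ε]
2. s(k(k(s(k(s(c), s(k(c, s(c))))), s(s(e))), c))  →  s(e)   [R3 at 1]

s(e)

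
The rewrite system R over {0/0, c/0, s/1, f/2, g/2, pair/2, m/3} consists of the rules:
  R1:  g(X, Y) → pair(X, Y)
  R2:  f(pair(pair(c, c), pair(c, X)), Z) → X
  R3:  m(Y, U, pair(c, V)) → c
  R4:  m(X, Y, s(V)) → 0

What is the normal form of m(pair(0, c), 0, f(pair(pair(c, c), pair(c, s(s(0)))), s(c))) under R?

0

1. m(pair(0, c), 0, f(pair(pair(c, c), pair(c, s(s(0)))), s(c)))  →  m(pair(0, c), 0, s(s(0)))   [R2 at 3]
2. m(pair(0, c), 0, s(s(0)))  →  0   [R4 at ε]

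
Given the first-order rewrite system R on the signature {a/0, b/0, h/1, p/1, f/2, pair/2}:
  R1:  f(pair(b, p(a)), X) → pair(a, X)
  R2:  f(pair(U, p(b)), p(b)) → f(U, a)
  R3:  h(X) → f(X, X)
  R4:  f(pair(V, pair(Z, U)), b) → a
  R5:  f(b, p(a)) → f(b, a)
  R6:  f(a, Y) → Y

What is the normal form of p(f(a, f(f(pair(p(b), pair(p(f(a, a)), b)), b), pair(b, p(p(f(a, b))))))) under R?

1. p(f(a, f(f(pair(p(b), pair(p(f(a, a)), b)), b), pair(b, p(p(f(a, b)))))))  →  p(f(f(pair(p(b), pair(p(f(a, a)), b)), b), pair(b, p(p(f(a, b))))))   [R6 at 1]
2. p(f(f(pair(p(b), pair(p(f(a, a)), b)), b), pair(b, p(p(f(a, b))))))  →  p(f(a, pair(b, p(p(f(a, b))))))   [R4 at 1.1]
3. p(f(a, pair(b, p(p(f(a, b))))))  →  p(pair(b, p(p(f(a, b)))))   [R6 at 1]
4. p(pair(b, p(p(f(a, b)))))  →  p(pair(b, p(p(b))))   [R6 at 1.2.1.1]

p(pair(b, p(p(b))))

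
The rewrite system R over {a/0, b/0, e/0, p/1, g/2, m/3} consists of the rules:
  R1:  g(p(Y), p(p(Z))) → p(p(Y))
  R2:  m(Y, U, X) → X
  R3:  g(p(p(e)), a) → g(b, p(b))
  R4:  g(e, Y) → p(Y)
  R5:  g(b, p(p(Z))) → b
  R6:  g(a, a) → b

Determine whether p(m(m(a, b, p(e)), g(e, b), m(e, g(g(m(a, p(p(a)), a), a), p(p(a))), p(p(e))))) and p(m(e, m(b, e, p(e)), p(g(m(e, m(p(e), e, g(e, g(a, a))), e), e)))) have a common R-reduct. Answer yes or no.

yes — NF(t₁) = p(p(p(e))), NF(t₂) = p(p(p(e)))

Reduce t₁ = p(m(m(a, b, p(e)), g(e, b), m(e, g(g(m(a, p(p(a)), a), a), p(p(a))), p(p(e))))):
1. p(m(m(a, b, p(e)), g(e, b), m(e, g(g(m(a, p(p(a)), a), a), p(p(a))), p(p(e)))))  →  p(m(e, g(g(m(a, p(p(a)), a), a), p(p(a))), p(p(e))))   [R2 at 1]
2. p(m(e, g(g(m(a, p(p(a)), a), a), p(p(a))), p(p(e))))  →  p(p(p(e)))   [R2 at 1]

Reduce t₂ = p(m(e, m(b, e, p(e)), p(g(m(e, m(p(e), e, g(e, g(a, a))), e), e)))):
1. p(m(e, m(b, e, p(e)), p(g(m(e, m(p(e), e, g(e, g(a, a))), e), e))))  →  p(p(g(m(e, m(p(e), e, g(e, g(a, a))), e), e)))   [R2 at 1]
2. p(p(g(m(e, m(p(e), e, g(e, g(a, a))), e), e)))  →  p(p(g(e, e)))   [R2 at 1.1.1]
3. p(p(g(e, e)))  →  p(p(p(e)))   [R4 at 1.1]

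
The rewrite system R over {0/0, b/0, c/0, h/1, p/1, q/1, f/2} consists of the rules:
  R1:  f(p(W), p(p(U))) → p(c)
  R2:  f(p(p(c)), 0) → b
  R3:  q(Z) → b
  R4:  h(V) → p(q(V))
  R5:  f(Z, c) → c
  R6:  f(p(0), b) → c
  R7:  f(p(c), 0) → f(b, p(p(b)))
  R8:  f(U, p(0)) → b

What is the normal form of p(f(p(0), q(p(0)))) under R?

1. p(f(p(0), q(p(0))))  →  p(f(p(0), b))   [R3 at 1.2]
2. p(f(p(0), b))  →  p(c)   [R6 at 1]

p(c)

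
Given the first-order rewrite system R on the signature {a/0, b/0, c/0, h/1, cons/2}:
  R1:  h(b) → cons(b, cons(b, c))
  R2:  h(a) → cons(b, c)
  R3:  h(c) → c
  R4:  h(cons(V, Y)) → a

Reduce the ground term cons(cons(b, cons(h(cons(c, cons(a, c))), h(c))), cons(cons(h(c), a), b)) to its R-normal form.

cons(cons(b, cons(a, c)), cons(cons(c, a), b))

1. cons(cons(b, cons(h(cons(c, cons(a, c))), h(c))), cons(cons(h(c), a), b))  →  cons(cons(b, cons(a, h(c))), cons(cons(h(c), a), b))   [R4 at 1.2.1]
2. cons(cons(b, cons(a, h(c))), cons(cons(h(c), a), b))  →  cons(cons(b, cons(a, c)), cons(cons(h(c), a), b))   [R3 at 1.2.2]
3. cons(cons(b, cons(a, c)), cons(cons(h(c), a), b))  →  cons(cons(b, cons(a, c)), cons(cons(c, a), b))   [R3 at 2.1.1]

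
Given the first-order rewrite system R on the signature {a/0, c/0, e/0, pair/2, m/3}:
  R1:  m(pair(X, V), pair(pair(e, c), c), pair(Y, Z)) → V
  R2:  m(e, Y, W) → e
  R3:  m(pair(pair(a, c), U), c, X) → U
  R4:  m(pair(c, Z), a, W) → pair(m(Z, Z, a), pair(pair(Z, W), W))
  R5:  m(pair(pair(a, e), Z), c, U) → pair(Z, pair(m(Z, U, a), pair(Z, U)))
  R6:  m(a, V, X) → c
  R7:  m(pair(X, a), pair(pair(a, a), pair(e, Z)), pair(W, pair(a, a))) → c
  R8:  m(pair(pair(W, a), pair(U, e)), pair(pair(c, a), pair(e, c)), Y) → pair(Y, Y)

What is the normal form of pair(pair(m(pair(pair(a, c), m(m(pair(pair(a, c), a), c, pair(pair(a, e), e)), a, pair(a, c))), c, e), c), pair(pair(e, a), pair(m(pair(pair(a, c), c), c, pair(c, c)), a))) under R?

1. pair(pair(m(pair(pair(a, c), m(m(pair(pair(a, c), a), c, pair(pair(a, e), e)), a, pair(a, c))), c, e), c), pair(pair(e, a), pair(m(pair(pair(a, c), c), c, pair(c, c)), a)))  →  pair(pair(m(m(pair(pair(a, c), a), c, pair(pair(a, e), e)), a, pair(a, c)), c), pair(pair(e, a), pair(m(pair(pair(a, c), c), c, pair(c, c)), a)))   [R3 at 1.1]
2. pair(pair(m(m(pair(pair(a, c), a), c, pair(pair(a, e), e)), a, pair(a, c)), c), pair(pair(e, a), pair(m(pair(pair(a, c), c), c, pair(c, c)), a)))  →  pair(pair(m(a, a, pair(a, c)), c), pair(pair(e, a), pair(m(pair(pair(a, c), c), c, pair(c, c)), a)))   [R3 at 1.1.1]
3. pair(pair(m(a, a, pair(a, c)), c), pair(pair(e, a), pair(m(pair(pair(a, c), c), c, pair(c, c)), a)))  →  pair(pair(c, c), pair(pair(e, a), pair(m(pair(pair(a, c), c), c, pair(c, c)), a)))   [R6 at 1.1]
4. pair(pair(c, c), pair(pair(e, a), pair(m(pair(pair(a, c), c), c, pair(c, c)), a)))  →  pair(pair(c, c), pair(pair(e, a), pair(c, a)))   [R3 at 2.2.1]

pair(pair(c, c), pair(pair(e, a), pair(c, a)))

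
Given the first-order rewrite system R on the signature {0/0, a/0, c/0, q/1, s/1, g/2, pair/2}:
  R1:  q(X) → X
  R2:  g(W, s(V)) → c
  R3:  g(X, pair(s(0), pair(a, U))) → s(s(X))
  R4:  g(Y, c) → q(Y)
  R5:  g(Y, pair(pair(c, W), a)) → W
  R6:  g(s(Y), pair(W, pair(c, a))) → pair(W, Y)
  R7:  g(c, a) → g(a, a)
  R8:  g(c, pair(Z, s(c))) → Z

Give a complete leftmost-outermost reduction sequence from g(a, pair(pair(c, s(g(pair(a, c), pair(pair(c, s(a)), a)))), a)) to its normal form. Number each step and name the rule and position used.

1. g(a, pair(pair(c, s(g(pair(a, c), pair(pair(c, s(a)), a)))), a))  →  s(g(pair(a, c), pair(pair(c, s(a)), a)))   [R5 at ε]
2. s(g(pair(a, c), pair(pair(c, s(a)), a)))  →  s(s(a))   [R5 at 1]

s(s(a))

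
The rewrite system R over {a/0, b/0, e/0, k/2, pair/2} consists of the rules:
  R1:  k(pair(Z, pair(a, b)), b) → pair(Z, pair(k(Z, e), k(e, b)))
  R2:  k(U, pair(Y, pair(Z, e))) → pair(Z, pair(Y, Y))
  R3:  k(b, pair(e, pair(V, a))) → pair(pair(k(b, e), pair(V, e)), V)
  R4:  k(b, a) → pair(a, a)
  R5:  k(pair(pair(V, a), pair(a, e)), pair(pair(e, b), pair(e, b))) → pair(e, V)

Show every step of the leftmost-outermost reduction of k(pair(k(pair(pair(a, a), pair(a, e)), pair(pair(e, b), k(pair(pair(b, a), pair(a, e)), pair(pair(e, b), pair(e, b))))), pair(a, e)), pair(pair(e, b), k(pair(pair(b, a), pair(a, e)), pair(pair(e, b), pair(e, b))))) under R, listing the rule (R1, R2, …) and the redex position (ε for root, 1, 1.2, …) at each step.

pair(e, e)

1. k(pair(k(pair(pair(a, a), pair(a, e)), pair(pair(e, b), k(pair(pair(b, a), pair(a, e)), pair(pair(e, b), pair(e, b))))), pair(a, e)), pair(pair(e, b), k(pair(pair(b, a), pair(a, e)), pair(pair(e, b), pair(e, b)))))  →  k(pair(k(pair(pair(a, a), pair(a, e)), pair(pair(e, b), pair(e, b))), pair(a, e)), pair(pair(e, b), k(pair(pair(b, a), pair(a, e)), pair(pair(e, b), pair(e, b)))))   [R5 at 1.1.2.2]
2. k(pair(k(pair(pair(a, a), pair(a, e)), pair(pair(e, b), pair(e, b))), pair(a, e)), pair(pair(e, b), k(pair(pair(b, a), pair(a, e)), pair(pair(e, b), pair(e, b)))))  →  k(pair(pair(e, a), pair(a, e)), pair(pair(e, b), k(pair(pair(b, a), pair(a, e)), pair(pair(e, b), pair(e, b)))))   [R5 at 1.1]
3. k(pair(pair(e, a), pair(a, e)), pair(pair(e, b), k(pair(pair(b, a), pair(a, e)), pair(pair(e, b), pair(e, b)))))  →  k(pair(pair(e, a), pair(a, e)), pair(pair(e, b), pair(e, b)))   [R5 at 2.2]
4. k(pair(pair(e, a), pair(a, e)), pair(pair(e, b), pair(e, b)))  →  pair(e, e)   [R5 at ε]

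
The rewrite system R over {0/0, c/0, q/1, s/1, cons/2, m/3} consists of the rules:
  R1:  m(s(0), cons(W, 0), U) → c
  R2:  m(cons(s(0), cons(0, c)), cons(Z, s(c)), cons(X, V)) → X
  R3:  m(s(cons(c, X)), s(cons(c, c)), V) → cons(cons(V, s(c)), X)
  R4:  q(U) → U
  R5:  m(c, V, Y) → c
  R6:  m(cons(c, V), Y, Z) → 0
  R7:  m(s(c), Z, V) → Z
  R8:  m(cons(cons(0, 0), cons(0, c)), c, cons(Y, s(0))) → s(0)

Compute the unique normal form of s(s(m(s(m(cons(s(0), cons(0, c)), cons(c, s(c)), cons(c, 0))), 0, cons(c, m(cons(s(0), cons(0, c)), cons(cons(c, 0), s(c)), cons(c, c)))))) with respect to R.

1. s(s(m(s(m(cons(s(0), cons(0, c)), cons(c, s(c)), cons(c, 0))), 0, cons(c, m(cons(s(0), cons(0, c)), cons(cons(c, 0), s(c)), cons(c, c))))))  →  s(s(m(s(c), 0, cons(c, m(cons(s(0), cons(0, c)), cons(cons(c, 0), s(c)), cons(c, c))))))   [R2 at 1.1.1.1]
2. s(s(m(s(c), 0, cons(c, m(cons(s(0), cons(0, c)), cons(cons(c, 0), s(c)), cons(c, c))))))  →  s(s(0))   [R7 at 1.1]

s(s(0))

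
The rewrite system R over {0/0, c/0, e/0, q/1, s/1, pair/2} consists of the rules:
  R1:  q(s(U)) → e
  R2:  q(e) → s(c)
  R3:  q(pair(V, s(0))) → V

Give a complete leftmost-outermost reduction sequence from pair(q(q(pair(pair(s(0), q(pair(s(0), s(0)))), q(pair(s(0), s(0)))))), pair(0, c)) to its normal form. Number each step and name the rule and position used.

1. pair(q(q(pair(pair(s(0), q(pair(s(0), s(0)))), q(pair(s(0), s(0)))))), pair(0, c))  →  pair(q(q(pair(pair(s(0), s(0)), q(pair(s(0), s(0)))))), pair(0, c))   [R3 at 1.1.1.1.2]
2. pair(q(q(pair(pair(s(0), s(0)), q(pair(s(0), s(0)))))), pair(0, c))  →  pair(q(q(pair(pair(s(0), s(0)), s(0)))), pair(0, c))   [R3 at 1.1.1.2]
3. pair(q(q(pair(pair(s(0), s(0)), s(0)))), pair(0, c))  →  pair(q(pair(s(0), s(0))), pair(0, c))   [R3 at 1.1]
4. pair(q(pair(s(0), s(0))), pair(0, c))  →  pair(s(0), pair(0, c))   [R3 at 1]

pair(s(0), pair(0, c))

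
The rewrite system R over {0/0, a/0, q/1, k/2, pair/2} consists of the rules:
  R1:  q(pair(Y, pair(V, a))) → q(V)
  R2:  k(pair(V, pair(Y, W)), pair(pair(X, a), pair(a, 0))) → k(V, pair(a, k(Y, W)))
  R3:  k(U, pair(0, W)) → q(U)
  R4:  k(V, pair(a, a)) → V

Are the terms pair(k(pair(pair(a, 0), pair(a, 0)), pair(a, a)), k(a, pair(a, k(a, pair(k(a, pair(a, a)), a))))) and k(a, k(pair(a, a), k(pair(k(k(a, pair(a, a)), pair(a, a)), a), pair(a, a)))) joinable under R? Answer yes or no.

Reduce t₁ = pair(k(pair(pair(a, 0), pair(a, 0)), pair(a, a)), k(a, pair(a, k(a, pair(k(a, pair(a, a)), a))))):
1. pair(k(pair(pair(a, 0), pair(a, 0)), pair(a, a)), k(a, pair(a, k(a, pair(k(a, pair(a, a)), a)))))  →  pair(pair(pair(a, 0), pair(a, 0)), k(a, pair(a, k(a, pair(k(a, pair(a, a)), a)))))   [R4 at 1]
2. pair(pair(pair(a, 0), pair(a, 0)), k(a, pair(a, k(a, pair(k(a, pair(a, a)), a)))))  →  pair(pair(pair(a, 0), pair(a, 0)), k(a, pair(a, k(a, pair(a, a)))))   [R4 at 2.2.2.2.1]
3. pair(pair(pair(a, 0), pair(a, 0)), k(a, pair(a, k(a, pair(a, a)))))  →  pair(pair(pair(a, 0), pair(a, 0)), k(a, pair(a, a)))   [R4 at 2.2.2]
4. pair(pair(pair(a, 0), pair(a, 0)), k(a, pair(a, a)))  →  pair(pair(pair(a, 0), pair(a, 0)), a)   [R4 at 2]

Reduce t₂ = k(a, k(pair(a, a), k(pair(k(k(a, pair(a, a)), pair(a, a)), a), pair(a, a)))):
1. k(a, k(pair(a, a), k(pair(k(k(a, pair(a, a)), pair(a, a)), a), pair(a, a))))  →  k(a, k(pair(a, a), pair(k(k(a, pair(a, a)), pair(a, a)), a)))   [R4 at 2.2]
2. k(a, k(pair(a, a), pair(k(k(a, pair(a, a)), pair(a, a)), a)))  →  k(a, k(pair(a, a), pair(k(a, pair(a, a)), a)))   [R4 at 2.2.1]
3. k(a, k(pair(a, a), pair(k(a, pair(a, a)), a)))  →  k(a, k(pair(a, a), pair(a, a)))   [R4 at 2.2.1]
4. k(a, k(pair(a, a), pair(a, a)))  →  k(a, pair(a, a))   [R4 at 2]
5. k(a, pair(a, a))  →  a   [R4 at ε]

no — NF(t₁) = pair(pair(pair(a, 0), pair(a, 0)), a), NF(t₂) = a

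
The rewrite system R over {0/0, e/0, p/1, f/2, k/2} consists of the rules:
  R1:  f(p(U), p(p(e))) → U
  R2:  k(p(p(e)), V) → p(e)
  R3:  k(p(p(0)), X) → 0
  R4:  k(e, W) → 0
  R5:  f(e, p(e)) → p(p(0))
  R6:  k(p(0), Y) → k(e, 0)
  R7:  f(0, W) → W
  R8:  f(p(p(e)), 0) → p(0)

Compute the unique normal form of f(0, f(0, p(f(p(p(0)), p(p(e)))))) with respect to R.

p(p(0))

1. f(0, f(0, p(f(p(p(0)), p(p(e))))))  →  f(0, p(f(p(p(0)), p(p(e)))))   [R7 at ε]
2. f(0, p(f(p(p(0)), p(p(e)))))  →  p(f(p(p(0)), p(p(e))))   [R7 at ε]
3. p(f(p(p(0)), p(p(e))))  →  p(p(0))   [R1 at 1]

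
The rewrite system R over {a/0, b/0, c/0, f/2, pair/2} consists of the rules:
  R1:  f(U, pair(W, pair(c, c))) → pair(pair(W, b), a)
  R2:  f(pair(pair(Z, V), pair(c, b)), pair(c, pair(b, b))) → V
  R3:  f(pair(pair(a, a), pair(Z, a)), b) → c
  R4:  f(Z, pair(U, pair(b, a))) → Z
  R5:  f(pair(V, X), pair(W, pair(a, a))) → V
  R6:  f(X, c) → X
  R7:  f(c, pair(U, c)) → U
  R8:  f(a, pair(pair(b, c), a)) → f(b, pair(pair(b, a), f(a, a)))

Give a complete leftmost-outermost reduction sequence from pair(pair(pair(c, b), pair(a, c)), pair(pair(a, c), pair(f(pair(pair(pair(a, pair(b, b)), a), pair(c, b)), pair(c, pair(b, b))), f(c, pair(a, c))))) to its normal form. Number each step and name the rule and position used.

1. pair(pair(pair(c, b), pair(a, c)), pair(pair(a, c), pair(f(pair(pair(pair(a, pair(b, b)), a), pair(c, b)), pair(c, pair(b, b))), f(c, pair(a, c)))))  →  pair(pair(pair(c, b), pair(a, c)), pair(pair(a, c), pair(a, f(c, pair(a, c)))))   [R2 at 2.2.1]
2. pair(pair(pair(c, b), pair(a, c)), pair(pair(a, c), pair(a, f(c, pair(a, c)))))  →  pair(pair(pair(c, b), pair(a, c)), pair(pair(a, c), pair(a, a)))   [R7 at 2.2.2]

pair(pair(pair(c, b), pair(a, c)), pair(pair(a, c), pair(a, a)))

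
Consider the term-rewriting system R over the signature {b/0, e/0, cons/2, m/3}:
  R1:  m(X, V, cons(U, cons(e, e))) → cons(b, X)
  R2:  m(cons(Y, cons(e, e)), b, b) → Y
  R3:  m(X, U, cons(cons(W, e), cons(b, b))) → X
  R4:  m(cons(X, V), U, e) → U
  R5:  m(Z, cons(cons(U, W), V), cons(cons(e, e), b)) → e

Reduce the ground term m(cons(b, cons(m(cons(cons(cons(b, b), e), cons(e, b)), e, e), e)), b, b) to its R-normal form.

1. m(cons(b, cons(m(cons(cons(cons(b, b), e), cons(e, b)), e, e), e)), b, b)  →  m(cons(b, cons(e, e)), b, b)   [R4 at 1.2.1]
2. m(cons(b, cons(e, e)), b, b)  →  b   [R2 at ε]

b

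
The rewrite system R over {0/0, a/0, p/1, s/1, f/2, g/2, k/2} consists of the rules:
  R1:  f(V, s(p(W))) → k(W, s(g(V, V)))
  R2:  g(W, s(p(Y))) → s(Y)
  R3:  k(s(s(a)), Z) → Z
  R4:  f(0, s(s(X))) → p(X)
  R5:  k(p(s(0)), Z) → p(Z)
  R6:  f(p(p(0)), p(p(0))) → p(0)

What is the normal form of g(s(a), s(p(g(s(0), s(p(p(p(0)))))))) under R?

s(s(p(p(0))))

1. g(s(a), s(p(g(s(0), s(p(p(p(0))))))))  →  s(g(s(0), s(p(p(p(0))))))   [R2 at ε]
2. s(g(s(0), s(p(p(p(0))))))  →  s(s(p(p(0))))   [R2 at 1]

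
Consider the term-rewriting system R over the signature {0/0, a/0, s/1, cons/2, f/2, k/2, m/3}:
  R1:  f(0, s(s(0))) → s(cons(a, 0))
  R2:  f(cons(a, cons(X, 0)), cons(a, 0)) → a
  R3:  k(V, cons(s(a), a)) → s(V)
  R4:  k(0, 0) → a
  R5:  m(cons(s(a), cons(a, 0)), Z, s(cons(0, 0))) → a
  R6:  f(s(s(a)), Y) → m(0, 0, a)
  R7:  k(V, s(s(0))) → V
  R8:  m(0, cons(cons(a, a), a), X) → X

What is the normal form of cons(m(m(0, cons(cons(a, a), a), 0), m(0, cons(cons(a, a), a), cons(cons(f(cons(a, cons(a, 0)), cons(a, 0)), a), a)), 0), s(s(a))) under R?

1. cons(m(m(0, cons(cons(a, a), a), 0), m(0, cons(cons(a, a), a), cons(cons(f(cons(a, cons(a, 0)), cons(a, 0)), a), a)), 0), s(s(a)))  →  cons(m(0, m(0, cons(cons(a, a), a), cons(cons(f(cons(a, cons(a, 0)), cons(a, 0)), a), a)), 0), s(s(a)))   [R8 at 1.1]
2. cons(m(0, m(0, cons(cons(a, a), a), cons(cons(f(cons(a, cons(a, 0)), cons(a, 0)), a), a)), 0), s(s(a)))  →  cons(m(0, cons(cons(f(cons(a, cons(a, 0)), cons(a, 0)), a), a), 0), s(s(a)))   [R8 at 1.2]
3. cons(m(0, cons(cons(f(cons(a, cons(a, 0)), cons(a, 0)), a), a), 0), s(s(a)))  →  cons(m(0, cons(cons(a, a), a), 0), s(s(a)))   [R2 at 1.2.1.1]
4. cons(m(0, cons(cons(a, a), a), 0), s(s(a)))  →  cons(0, s(s(a)))   [R8 at 1]

cons(0, s(s(a)))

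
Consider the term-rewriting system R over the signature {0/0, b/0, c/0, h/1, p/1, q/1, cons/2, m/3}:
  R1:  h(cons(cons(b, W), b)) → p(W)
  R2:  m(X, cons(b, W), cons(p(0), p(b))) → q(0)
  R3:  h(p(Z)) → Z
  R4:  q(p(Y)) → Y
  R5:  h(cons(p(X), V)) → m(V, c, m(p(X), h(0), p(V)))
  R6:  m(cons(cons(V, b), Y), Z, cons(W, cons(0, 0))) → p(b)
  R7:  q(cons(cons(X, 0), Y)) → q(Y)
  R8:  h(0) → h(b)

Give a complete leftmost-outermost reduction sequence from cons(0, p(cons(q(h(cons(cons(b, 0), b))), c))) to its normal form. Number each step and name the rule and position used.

cons(0, p(cons(0, c)))

1. cons(0, p(cons(q(h(cons(cons(b, 0), b))), c)))  →  cons(0, p(cons(q(p(0)), c)))   [R1 at 2.1.1.1]
2. cons(0, p(cons(q(p(0)), c)))  →  cons(0, p(cons(0, c)))   [R4 at 2.1.1]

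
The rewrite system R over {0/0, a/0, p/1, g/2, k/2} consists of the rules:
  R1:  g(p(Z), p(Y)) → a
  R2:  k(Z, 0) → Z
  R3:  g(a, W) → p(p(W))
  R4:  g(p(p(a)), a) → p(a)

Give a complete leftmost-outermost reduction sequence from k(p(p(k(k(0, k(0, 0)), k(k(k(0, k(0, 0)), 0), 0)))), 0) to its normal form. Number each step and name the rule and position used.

p(p(0))

1. k(p(p(k(k(0, k(0, 0)), k(k(k(0, k(0, 0)), 0), 0)))), 0)  →  p(p(k(k(0, k(0, 0)), k(k(k(0, k(0, 0)), 0), 0))))   [R2 at ε]
2. p(p(k(k(0, k(0, 0)), k(k(k(0, k(0, 0)), 0), 0))))  →  p(p(k(k(0, 0), k(k(k(0, k(0, 0)), 0), 0))))   [R2 at 1.1.1.2]
3. p(p(k(k(0, 0), k(k(k(0, k(0, 0)), 0), 0))))  →  p(p(k(0, k(k(k(0, k(0, 0)), 0), 0))))   [R2 at 1.1.1]
4. p(p(k(0, k(k(k(0, k(0, 0)), 0), 0))))  →  p(p(k(0, k(k(0, k(0, 0)), 0))))   [R2 at 1.1.2]
5. p(p(k(0, k(k(0, k(0, 0)), 0))))  →  p(p(k(0, k(0, k(0, 0)))))   [R2 at 1.1.2]
6. p(p(k(0, k(0, k(0, 0)))))  →  p(p(k(0, k(0, 0))))   [R2 at 1.1.2.2]
7. p(p(k(0, k(0, 0))))  →  p(p(k(0, 0)))   [R2 at 1.1.2]
8. p(p(k(0, 0)))  →  p(p(0))   [R2 at 1.1]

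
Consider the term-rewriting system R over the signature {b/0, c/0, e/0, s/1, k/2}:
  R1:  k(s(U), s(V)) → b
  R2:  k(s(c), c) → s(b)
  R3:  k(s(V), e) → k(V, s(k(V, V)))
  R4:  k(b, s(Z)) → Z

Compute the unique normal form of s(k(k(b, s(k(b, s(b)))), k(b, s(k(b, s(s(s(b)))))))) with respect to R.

s(s(b))

1. s(k(k(b, s(k(b, s(b)))), k(b, s(k(b, s(s(s(b))))))))  →  s(k(k(b, s(b)), k(b, s(k(b, s(s(s(b))))))))   [R4 at 1.1]
2. s(k(k(b, s(b)), k(b, s(k(b, s(s(s(b))))))))  →  s(k(b, k(b, s(k(b, s(s(s(b))))))))   [R4 at 1.1]
3. s(k(b, k(b, s(k(b, s(s(s(b))))))))  →  s(k(b, k(b, s(s(s(b))))))   [R4 at 1.2]
4. s(k(b, k(b, s(s(s(b))))))  →  s(k(b, s(s(b))))   [R4 at 1.2]
5. s(k(b, s(s(b))))  →  s(s(b))   [R4 at 1]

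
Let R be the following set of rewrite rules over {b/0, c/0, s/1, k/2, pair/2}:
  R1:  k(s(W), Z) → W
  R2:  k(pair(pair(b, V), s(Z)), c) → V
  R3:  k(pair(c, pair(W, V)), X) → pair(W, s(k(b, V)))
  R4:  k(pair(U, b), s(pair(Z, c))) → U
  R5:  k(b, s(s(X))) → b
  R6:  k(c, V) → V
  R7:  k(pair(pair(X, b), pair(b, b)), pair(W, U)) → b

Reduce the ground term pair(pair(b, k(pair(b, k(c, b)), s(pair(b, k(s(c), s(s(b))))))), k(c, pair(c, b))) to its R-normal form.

pair(pair(b, b), pair(c, b))

1. pair(pair(b, k(pair(b, k(c, b)), s(pair(b, k(s(c), s(s(b))))))), k(c, pair(c, b)))  →  pair(pair(b, k(pair(b, b), s(pair(b, k(s(c), s(s(b))))))), k(c, pair(c, b)))   [R6 at 1.2.1.2]
2. pair(pair(b, k(pair(b, b), s(pair(b, k(s(c), s(s(b))))))), k(c, pair(c, b)))  →  pair(pair(b, k(pair(b, b), s(pair(b, c)))), k(c, pair(c, b)))   [R1 at 1.2.2.1.2]
3. pair(pair(b, k(pair(b, b), s(pair(b, c)))), k(c, pair(c, b)))  →  pair(pair(b, b), k(c, pair(c, b)))   [R4 at 1.2]
4. pair(pair(b, b), k(c, pair(c, b)))  →  pair(pair(b, b), pair(c, b))   [R6 at 2]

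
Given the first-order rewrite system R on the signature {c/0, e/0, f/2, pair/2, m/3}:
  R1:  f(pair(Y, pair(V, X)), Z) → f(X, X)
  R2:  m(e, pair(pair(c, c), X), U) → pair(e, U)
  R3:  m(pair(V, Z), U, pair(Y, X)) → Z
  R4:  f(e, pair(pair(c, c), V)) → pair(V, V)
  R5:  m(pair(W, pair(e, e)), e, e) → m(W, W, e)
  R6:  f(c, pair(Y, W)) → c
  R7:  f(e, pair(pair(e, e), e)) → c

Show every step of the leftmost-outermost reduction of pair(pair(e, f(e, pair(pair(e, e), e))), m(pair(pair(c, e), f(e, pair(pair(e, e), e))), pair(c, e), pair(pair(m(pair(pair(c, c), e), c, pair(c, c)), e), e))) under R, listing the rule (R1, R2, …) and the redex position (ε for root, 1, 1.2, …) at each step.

1. pair(pair(e, f(e, pair(pair(e, e), e))), m(pair(pair(c, e), f(e, pair(pair(e, e), e))), pair(c, e), pair(pair(m(pair(pair(c, c), e), c, pair(c, c)), e), e)))  →  pair(pair(e, c), m(pair(pair(c, e), f(e, pair(pair(e, e), e))), pair(c, e), pair(pair(m(pair(pair(c, c), e), c, pair(c, c)), e), e)))   [R7 at 1.2]
2. pair(pair(e, c), m(pair(pair(c, e), f(e, pair(pair(e, e), e))), pair(c, e), pair(pair(m(pair(pair(c, c), e), c, pair(c, c)), e), e)))  →  pair(pair(e, c), f(e, pair(pair(e, e), e)))   [R3 at 2]
3. pair(pair(e, c), f(e, pair(pair(e, e), e)))  →  pair(pair(e, c), c)   [R7 at 2]

pair(pair(e, c), c)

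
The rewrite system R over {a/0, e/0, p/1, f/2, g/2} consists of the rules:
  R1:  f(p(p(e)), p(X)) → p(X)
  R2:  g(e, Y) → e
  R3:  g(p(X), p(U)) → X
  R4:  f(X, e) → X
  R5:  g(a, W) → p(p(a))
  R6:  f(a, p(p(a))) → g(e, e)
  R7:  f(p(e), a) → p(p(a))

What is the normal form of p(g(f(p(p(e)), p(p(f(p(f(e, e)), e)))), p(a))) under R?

p(p(p(e)))

1. p(g(f(p(p(e)), p(p(f(p(f(e, e)), e)))), p(a)))  →  p(g(p(p(f(p(f(e, e)), e))), p(a)))   [R1 at 1.1]
2. p(g(p(p(f(p(f(e, e)), e))), p(a)))  →  p(p(f(p(f(e, e)), e)))   [R3 at 1]
3. p(p(f(p(f(e, e)), e)))  →  p(p(p(f(e, e))))   [R4 at 1.1]
4. p(p(p(f(e, e))))  →  p(p(p(e)))   [R4 at 1.1.1]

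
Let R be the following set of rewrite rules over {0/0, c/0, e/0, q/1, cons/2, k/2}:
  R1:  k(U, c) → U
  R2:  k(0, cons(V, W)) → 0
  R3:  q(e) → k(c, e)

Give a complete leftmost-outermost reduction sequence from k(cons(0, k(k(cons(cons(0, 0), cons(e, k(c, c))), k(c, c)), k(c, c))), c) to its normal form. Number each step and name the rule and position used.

cons(0, cons(cons(0, 0), cons(e, c)))

1. k(cons(0, k(k(cons(cons(0, 0), cons(e, k(c, c))), k(c, c)), k(c, c))), c)  →  cons(0, k(k(cons(cons(0, 0), cons(e, k(c, c))), k(c, c)), k(c, c)))   [R1 at ε]
2. cons(0, k(k(cons(cons(0, 0), cons(e, k(c, c))), k(c, c)), k(c, c)))  →  cons(0, k(k(cons(cons(0, 0), cons(e, c)), k(c, c)), k(c, c)))   [R1 at 2.1.1.2.2]
3. cons(0, k(k(cons(cons(0, 0), cons(e, c)), k(c, c)), k(c, c)))  →  cons(0, k(k(cons(cons(0, 0), cons(e, c)), c), k(c, c)))   [R1 at 2.1.2]
4. cons(0, k(k(cons(cons(0, 0), cons(e, c)), c), k(c, c)))  →  cons(0, k(cons(cons(0, 0), cons(e, c)), k(c, c)))   [R1 at 2.1]
5. cons(0, k(cons(cons(0, 0), cons(e, c)), k(c, c)))  →  cons(0, k(cons(cons(0, 0), cons(e, c)), c))   [R1 at 2.2]
6. cons(0, k(cons(cons(0, 0), cons(e, c)), c))  →  cons(0, cons(cons(0, 0), cons(e, c)))   [R1 at 2]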